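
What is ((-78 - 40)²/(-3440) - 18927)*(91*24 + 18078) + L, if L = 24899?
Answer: -164929075261/430 ≈ -3.8356e+8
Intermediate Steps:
((-78 - 40)²/(-3440) - 18927)*(91*24 + 18078) + L = ((-78 - 40)²/(-3440) - 18927)*(91*24 + 18078) + 24899 = ((-118)²*(-1/3440) - 18927)*(2184 + 18078) + 24899 = (13924*(-1/3440) - 18927)*20262 + 24899 = (-3481/860 - 18927)*20262 + 24899 = -16280701/860*20262 + 24899 = -164939781831/430 + 24899 = -164929075261/430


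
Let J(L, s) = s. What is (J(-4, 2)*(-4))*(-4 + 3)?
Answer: 8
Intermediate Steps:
(J(-4, 2)*(-4))*(-4 + 3) = (2*(-4))*(-4 + 3) = -8*(-1) = 8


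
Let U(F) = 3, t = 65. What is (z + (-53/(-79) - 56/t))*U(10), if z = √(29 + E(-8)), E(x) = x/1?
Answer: -2937/5135 + 3*√21 ≈ 13.176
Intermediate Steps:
E(x) = x (E(x) = x*1 = x)
z = √21 (z = √(29 - 8) = √21 ≈ 4.5826)
(z + (-53/(-79) - 56/t))*U(10) = (√21 + (-53/(-79) - 56/65))*3 = (√21 + (-53*(-1/79) - 56*1/65))*3 = (√21 + (53/79 - 56/65))*3 = (√21 - 979/5135)*3 = (-979/5135 + √21)*3 = -2937/5135 + 3*√21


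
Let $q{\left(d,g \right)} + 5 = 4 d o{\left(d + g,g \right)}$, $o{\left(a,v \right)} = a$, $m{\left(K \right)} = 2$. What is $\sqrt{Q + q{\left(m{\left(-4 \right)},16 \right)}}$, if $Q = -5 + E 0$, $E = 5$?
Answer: $\sqrt{134} \approx 11.576$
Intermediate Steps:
$q{\left(d,g \right)} = -5 + 4 d \left(d + g\right)$
$Q = -5$ ($Q = -5 + 5 \cdot 0 = -5 + 0 = -5$)
$\sqrt{Q + q{\left(m{\left(-4 \right)},16 \right)}} = \sqrt{-5 - \left(5 - 8 \left(2 + 16\right)\right)} = \sqrt{-5 - \left(5 - 144\right)} = \sqrt{-5 + \left(-5 + 144\right)} = \sqrt{-5 + 139} = \sqrt{134}$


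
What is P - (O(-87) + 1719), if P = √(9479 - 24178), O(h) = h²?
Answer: -9288 + I*√14699 ≈ -9288.0 + 121.24*I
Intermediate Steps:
P = I*√14699 (P = √(-14699) = I*√14699 ≈ 121.24*I)
P - (O(-87) + 1719) = I*√14699 - ((-87)² + 1719) = I*√14699 - (7569 + 1719) = I*√14699 - 1*9288 = I*√14699 - 9288 = -9288 + I*√14699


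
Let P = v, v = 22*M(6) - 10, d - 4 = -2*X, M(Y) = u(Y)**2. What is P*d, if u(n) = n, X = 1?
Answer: 1564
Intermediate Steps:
M(Y) = Y**2
d = 2 (d = 4 - 2*1 = 4 - 2 = 2)
v = 782 (v = 22*6**2 - 10 = 22*36 - 10 = 792 - 10 = 782)
P = 782
P*d = 782*2 = 1564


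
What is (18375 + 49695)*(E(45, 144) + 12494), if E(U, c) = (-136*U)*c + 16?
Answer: -59137173900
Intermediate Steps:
E(U, c) = 16 - 136*U*c (E(U, c) = -136*U*c + 16 = 16 - 136*U*c)
(18375 + 49695)*(E(45, 144) + 12494) = (18375 + 49695)*((16 - 136*45*144) + 12494) = 68070*((16 - 881280) + 12494) = 68070*(-881264 + 12494) = 68070*(-868770) = -59137173900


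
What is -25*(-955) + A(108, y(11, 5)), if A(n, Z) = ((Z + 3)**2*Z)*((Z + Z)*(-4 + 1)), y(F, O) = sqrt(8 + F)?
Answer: 20683 - 684*sqrt(19) ≈ 17702.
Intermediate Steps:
A(n, Z) = -6*Z**2*(3 + Z)**2 (A(n, Z) = ((3 + Z)**2*Z)*((2*Z)*(-3)) = (Z*(3 + Z)**2)*(-6*Z) = -6*Z**2*(3 + Z)**2)
-25*(-955) + A(108, y(11, 5)) = -25*(-955) - 6*(sqrt(8 + 11))**2*(3 + sqrt(8 + 11))**2 = 23875 - 6*(sqrt(19))**2*(3 + sqrt(19))**2 = 23875 - 6*19*(3 + sqrt(19))**2 = 23875 - 114*(3 + sqrt(19))**2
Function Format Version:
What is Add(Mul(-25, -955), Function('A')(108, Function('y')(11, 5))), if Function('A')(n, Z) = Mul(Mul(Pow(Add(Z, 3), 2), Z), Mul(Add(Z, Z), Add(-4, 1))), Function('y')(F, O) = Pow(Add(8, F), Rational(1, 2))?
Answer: Add(20683, Mul(-684, Pow(19, Rational(1, 2)))) ≈ 17702.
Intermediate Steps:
Function('A')(n, Z) = Mul(-6, Pow(Z, 2), Pow(Add(3, Z), 2)) (Function('A')(n, Z) = Mul(Mul(Pow(Add(3, Z), 2), Z), Mul(Mul(2, Z), -3)) = Mul(Mul(Z, Pow(Add(3, Z), 2)), Mul(-6, Z)) = Mul(-6, Pow(Z, 2), Pow(Add(3, Z), 2)))
Add(Mul(-25, -955), Function('A')(108, Function('y')(11, 5))) = Add(Mul(-25, -955), Mul(-6, Pow(Pow(Add(8, 11), Rational(1, 2)), 2), Pow(Add(3, Pow(Add(8, 11), Rational(1, 2))), 2))) = Add(23875, Mul(-6, Pow(Pow(19, Rational(1, 2)), 2), Pow(Add(3, Pow(19, Rational(1, 2))), 2))) = Add(23875, Mul(-6, 19, Pow(Add(3, Pow(19, Rational(1, 2))), 2))) = Add(23875, Mul(-114, Pow(Add(3, Pow(19, Rational(1, 2))), 2)))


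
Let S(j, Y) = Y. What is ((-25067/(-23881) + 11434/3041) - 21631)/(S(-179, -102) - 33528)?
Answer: 52351327175/81409397641 ≈ 0.64306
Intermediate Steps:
((-25067/(-23881) + 11434/3041) - 21631)/(S(-179, -102) - 33528) = ((-25067/(-23881) + 11434/3041) - 21631)/(-102 - 33528) = ((-25067*(-1/23881) + 11434*(1/3041)) - 21631)/(-33630) = ((25067/23881 + 11434/3041) - 21631)*(-1/33630) = (349284101/72622121 - 21631)*(-1/33630) = -1570539815250/72622121*(-1/33630) = 52351327175/81409397641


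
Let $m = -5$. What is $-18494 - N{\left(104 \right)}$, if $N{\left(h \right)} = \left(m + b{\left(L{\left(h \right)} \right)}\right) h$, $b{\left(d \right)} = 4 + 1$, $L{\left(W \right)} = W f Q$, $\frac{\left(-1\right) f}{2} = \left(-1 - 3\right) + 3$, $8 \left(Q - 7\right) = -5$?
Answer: $-18494$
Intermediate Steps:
$Q = \frac{51}{8}$ ($Q = 7 + \frac{1}{8} \left(-5\right) = 7 - \frac{5}{8} = \frac{51}{8} \approx 6.375$)
$f = 2$ ($f = - 2 \left(\left(-1 - 3\right) + 3\right) = - 2 \left(-4 + 3\right) = \left(-2\right) \left(-1\right) = 2$)
$L{\left(W \right)} = \frac{51 W}{4}$ ($L{\left(W \right)} = W 2 \cdot \frac{51}{8} = 2 W \frac{51}{8} = \frac{51 W}{4}$)
$b{\left(d \right)} = 5$
$N{\left(h \right)} = 0$ ($N{\left(h \right)} = \left(-5 + 5\right) h = 0 h = 0$)
$-18494 - N{\left(104 \right)} = -18494 - 0 = -18494 + 0 = -18494$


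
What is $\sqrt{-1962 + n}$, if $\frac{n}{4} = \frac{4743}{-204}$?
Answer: $i \sqrt{2055} \approx 45.332 i$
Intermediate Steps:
$n = -93$ ($n = 4 \frac{4743}{-204} = 4 \cdot 4743 \left(- \frac{1}{204}\right) = 4 \left(- \frac{93}{4}\right) = -93$)
$\sqrt{-1962 + n} = \sqrt{-1962 - 93} = \sqrt{-2055} = i \sqrt{2055}$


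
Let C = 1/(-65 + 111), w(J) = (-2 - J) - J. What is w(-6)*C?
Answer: 5/23 ≈ 0.21739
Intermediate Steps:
w(J) = -2 - 2*J
C = 1/46 ≈ 0.021739
w(-6)*C = (-2 - 2*(-6))*(1/46) = (-2 + 12)*(1/46) = 10*(1/46) = 5/23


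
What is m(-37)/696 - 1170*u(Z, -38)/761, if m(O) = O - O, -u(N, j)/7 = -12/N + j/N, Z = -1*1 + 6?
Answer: -81900/761 ≈ -107.62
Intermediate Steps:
Z = 5 (Z = -1 + 6 = 5)
u(N, j) = 84/N - 7*j/N (u(N, j) = -7*(-12/N + j/N) = 84/N - 7*j/N)
m(O) = 0
m(-37)/696 - 1170*u(Z, -38)/761 = 0/696 - 1170/(761/((7*(12 - 1*(-38))/5))) = 0*(1/696) - 1170/(761/((7*(⅕)*(12 + 38)))) = 0 - 1170/(761/((7*(⅕)*50))) = 0 - 1170/(761/70) = 0 - 1170/(761*(1/70)) = 0 - 1170/761/70 = 0 - 1170*70/761 = 0 - 81900/761 = -81900/761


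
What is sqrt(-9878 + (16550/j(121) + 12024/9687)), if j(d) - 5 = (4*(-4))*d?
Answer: 24*I*sqrt(667220377116126)/6235199 ≈ 99.425*I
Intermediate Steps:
j(d) = 5 - 16*d (j(d) = 5 + (4*(-4))*d = 5 - 16*d)
sqrt(-9878 + (16550/j(121) + 12024/9687)) = sqrt(-9878 + (16550/(5 - 16*121) + 12024/9687)) = sqrt(-9878 + (16550/(5 - 1936) + 12024*(1/9687))) = sqrt(-9878 + (16550/(-1931) + 4008/3229)) = sqrt(-9878 + (16550*(-1/1931) + 4008/3229)) = sqrt(-9878 + (-16550/1931 + 4008/3229)) = sqrt(-9878 - 45700502/6235199) = sqrt(-61636996224/6235199) = 24*I*sqrt(667220377116126)/6235199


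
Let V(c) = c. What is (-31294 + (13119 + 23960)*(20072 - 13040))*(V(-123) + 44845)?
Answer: 11659393640948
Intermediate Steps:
(-31294 + (13119 + 23960)*(20072 - 13040))*(V(-123) + 44845) = (-31294 + (13119 + 23960)*(20072 - 13040))*(-123 + 44845) = (-31294 + 37079*7032)*44722 = (-31294 + 260739528)*44722 = 260708234*44722 = 11659393640948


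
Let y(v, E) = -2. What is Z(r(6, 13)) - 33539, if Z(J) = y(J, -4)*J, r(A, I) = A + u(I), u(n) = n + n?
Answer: -33603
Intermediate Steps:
u(n) = 2*n
r(A, I) = A + 2*I
Z(J) = -2*J
Z(r(6, 13)) - 33539 = -2*(6 + 2*13) - 33539 = -2*(6 + 26) - 33539 = -2*32 - 33539 = -64 - 33539 = -33603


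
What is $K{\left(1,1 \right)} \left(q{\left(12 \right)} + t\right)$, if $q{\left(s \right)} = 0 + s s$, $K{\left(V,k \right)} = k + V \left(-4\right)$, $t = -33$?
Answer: $-333$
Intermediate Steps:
$K{\left(V,k \right)} = k - 4 V$
$q{\left(s \right)} = s^{2}$ ($q{\left(s \right)} = 0 + s^{2} = s^{2}$)
$K{\left(1,1 \right)} \left(q{\left(12 \right)} + t\right) = \left(1 - 4\right) \left(12^{2} - 33\right) = \left(1 - 4\right) \left(144 - 33\right) = \left(-3\right) 111 = -333$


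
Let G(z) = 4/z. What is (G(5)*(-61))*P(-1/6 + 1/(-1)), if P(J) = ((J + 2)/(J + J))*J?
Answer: -61/3 ≈ -20.333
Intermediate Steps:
P(J) = 1 + J/2 (P(J) = ((2 + J)/((2*J)))*J = ((2 + J)*(1/(2*J)))*J = ((2 + J)/(2*J))*J = 1 + J/2)
(G(5)*(-61))*P(-1/6 + 1/(-1)) = ((4/5)*(-61))*(1 + (-1/6 + 1/(-1))/2) = ((4*(1/5))*(-61))*(1 + (-1*1/6 + 1*(-1))/2) = ((4/5)*(-61))*(1 + (-1/6 - 1)/2) = -244*(1 + (1/2)*(-7/6))/5 = -244*(1 - 7/12)/5 = -244/5*5/12 = -61/3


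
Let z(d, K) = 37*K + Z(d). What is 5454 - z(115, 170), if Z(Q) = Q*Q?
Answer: -14061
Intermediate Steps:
Z(Q) = Q²
z(d, K) = d² + 37*K (z(d, K) = 37*K + d² = d² + 37*K)
5454 - z(115, 170) = 5454 - (115² + 37*170) = 5454 - (13225 + 6290) = 5454 - 1*19515 = 5454 - 19515 = -14061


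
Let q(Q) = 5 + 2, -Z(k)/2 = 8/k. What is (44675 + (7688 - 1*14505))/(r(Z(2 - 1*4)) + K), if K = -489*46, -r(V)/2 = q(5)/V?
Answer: -151432/89983 ≈ -1.6829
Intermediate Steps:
Z(k) = -16/k
q(Q) = 7
r(V) = -14/V
K = -22494
(44675 + (7688 - 1*14505))/(r(Z(2 - 1*4)) + K) = (44675 + (7688 - 1*14505))/(-14/((-16/(2 - 1*4))) - 22494) = (44675 + (7688 - 14505))/(-14/((-16/(2 - 4))) - 22494) = (44675 - 6817)/(-14/((-16/(-2))) - 22494) = 37858/(-14/((-16*(-½))) - 22494) = 37858/(-14/8 - 22494) = 37858/(-14*⅛ - 22494) = 37858/(-7/4 - 22494) = 37858/(-89983/4) = 37858*(-4/89983) = -151432/89983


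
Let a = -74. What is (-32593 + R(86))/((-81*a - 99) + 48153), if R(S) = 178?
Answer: -10805/18016 ≈ -0.59974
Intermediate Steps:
(-32593 + R(86))/((-81*a - 99) + 48153) = (-32593 + 178)/((-81*(-74) - 99) + 48153) = -32415/((5994 - 99) + 48153) = -32415/(5895 + 48153) = -32415/54048 = -32415*1/54048 = -10805/18016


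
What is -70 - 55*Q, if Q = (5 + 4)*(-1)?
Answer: 425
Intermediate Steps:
Q = -9 (Q = 9*(-1) = -9)
-70 - 55*Q = -70 - 55*(-9) = -70 + 495 = 425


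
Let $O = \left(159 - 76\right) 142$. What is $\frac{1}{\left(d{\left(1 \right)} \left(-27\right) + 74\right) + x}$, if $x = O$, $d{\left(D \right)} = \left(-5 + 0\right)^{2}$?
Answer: $\frac{1}{11185} \approx 8.9405 \cdot 10^{-5}$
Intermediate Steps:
$d{\left(D \right)} = 25$ ($d{\left(D \right)} = \left(-5\right)^{2} = 25$)
$O = 11786$ ($O = 83 \cdot 142 = 11786$)
$x = 11786$
$\frac{1}{\left(d{\left(1 \right)} \left(-27\right) + 74\right) + x} = \frac{1}{\left(25 \left(-27\right) + 74\right) + 11786} = \frac{1}{\left(-675 + 74\right) + 11786} = \frac{1}{-601 + 11786} = \frac{1}{11185}$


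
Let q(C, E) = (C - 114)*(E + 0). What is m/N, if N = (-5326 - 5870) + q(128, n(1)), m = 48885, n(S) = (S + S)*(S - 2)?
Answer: -48885/11224 ≈ -4.3554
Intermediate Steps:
n(S) = 2*S*(-2 + S) (n(S) = (2*S)*(-2 + S) = 2*S*(-2 + S))
q(C, E) = E*(-114 + C) (q(C, E) = (-114 + C)*E = E*(-114 + C))
N = -11224 (N = (-5326 - 5870) + (2*1*(-2 + 1))*(-114 + 128) = -11196 + (2*1*(-1))*14 = -11196 - 2*14 = -11196 - 28 = -11224)
m/N = 48885/(-11224) = 48885*(-1/11224) = -48885/11224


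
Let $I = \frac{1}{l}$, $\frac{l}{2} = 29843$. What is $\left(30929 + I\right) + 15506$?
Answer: $\frac{2771519411}{59686} \approx 46435.0$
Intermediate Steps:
$l = 59686$ ($l = 2 \cdot 29843 = 59686$)
$I = \frac{1}{59686} \approx 1.6754 \cdot 10^{-5}$
$\left(30929 + I\right) + 15506 = \left(30929 + \frac{1}{59686}\right) + 15506 = \frac{1846028295}{59686} + 15506 = \frac{2771519411}{59686}$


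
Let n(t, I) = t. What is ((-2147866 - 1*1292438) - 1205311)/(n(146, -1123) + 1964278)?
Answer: -4645615/1964424 ≈ -2.3649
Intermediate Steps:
((-2147866 - 1*1292438) - 1205311)/(n(146, -1123) + 1964278) = ((-2147866 - 1*1292438) - 1205311)/(146 + 1964278) = ((-2147866 - 1292438) - 1205311)/1964424 = (-3440304 - 1205311)*(1/1964424) = -4645615*1/1964424 = -4645615/1964424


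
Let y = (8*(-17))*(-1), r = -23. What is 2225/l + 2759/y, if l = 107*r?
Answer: 6487299/334696 ≈ 19.383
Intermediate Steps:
l = -2461 (l = 107*(-23) = -2461)
y = 136 (y = -136*(-1) = 136)
2225/l + 2759/y = 2225/(-2461) + 2759/136 = 2225*(-1/2461) + 2759*(1/136) = -2225/2461 + 2759/136 = 6487299/334696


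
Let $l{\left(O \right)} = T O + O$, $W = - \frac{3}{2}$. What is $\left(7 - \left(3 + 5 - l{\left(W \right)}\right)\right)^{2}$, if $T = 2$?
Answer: $\frac{121}{4} \approx 30.25$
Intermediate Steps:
$W = - \frac{3}{2}$ ($W = \left(-3\right) \frac{1}{2} = - \frac{3}{2} \approx -1.5$)
$l{\left(O \right)} = 3 O$ ($l{\left(O \right)} = 2 O + O = 3 O$)
$\left(7 - \left(3 + 5 - l{\left(W \right)}\right)\right)^{2} = \left(7 + \left(- (3 - -5) + 3 \left(- \frac{3}{2}\right)\right)\right)^{2} = \left(7 - \frac{25}{2}\right)^{2} = \left(- \frac{11}{2}\right)^{2} = \frac{121}{4}$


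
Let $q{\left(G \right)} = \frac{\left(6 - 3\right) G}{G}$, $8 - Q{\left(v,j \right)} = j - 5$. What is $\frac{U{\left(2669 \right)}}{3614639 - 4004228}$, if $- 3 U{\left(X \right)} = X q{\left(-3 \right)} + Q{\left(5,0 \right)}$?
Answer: $\frac{8020}{1168767} \approx 0.0068619$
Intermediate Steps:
$Q{\left(v,j \right)} = 13 - j$ ($Q{\left(v,j \right)} = 8 - \left(j - 5\right) = 8 - \left(-5 + j\right) = 13 - j$)
$q{\left(G \right)} = 3$ ($q{\left(G \right)} = \frac{3 G}{G} = 3$)
$U{\left(X \right)} = - \frac{13}{3} - X$ ($U{\left(X \right)} = - \frac{X 3 + \left(13 - 0\right)}{3} = - \frac{3 X + \left(13 + 0\right)}{3} = - \frac{3 X + 13}{3} = - \frac{13 + 3 X}{3} = - \frac{13}{3} - X$)
$\frac{U{\left(2669 \right)}}{3614639 - 4004228} = \frac{- \frac{13}{3} - 2669}{3614639 - 4004228} = \frac{- \frac{13}{3} - 2669}{-389589} = \left(- \frac{8020}{3}\right) \left(- \frac{1}{389589}\right) = \frac{8020}{1168767}$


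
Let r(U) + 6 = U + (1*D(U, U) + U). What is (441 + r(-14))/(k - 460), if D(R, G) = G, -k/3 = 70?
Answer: -393/670 ≈ -0.58657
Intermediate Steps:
k = -210 (k = -3*70 = -210)
r(U) = -6 + 3*U (r(U) = -6 + (U + (1*U + U)) = -6 + (U + (U + U)) = -6 + (U + 2*U) = -6 + 3*U)
(441 + r(-14))/(k - 460) = (441 + (-6 + 3*(-14)))/(-210 - 460) = (441 + (-6 - 42))/(-670) = (441 - 48)*(-1/670) = 393*(-1/670) = -393/670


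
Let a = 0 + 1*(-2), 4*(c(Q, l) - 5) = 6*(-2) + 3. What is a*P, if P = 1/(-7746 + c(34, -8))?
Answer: 8/30973 ≈ 0.00025829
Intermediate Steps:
c(Q, l) = 11/4 (c(Q, l) = 5 + (6*(-2) + 3)/4 = 5 + (-12 + 3)/4 = 5 + (1/4)*(-9) = 5 - 9/4 = 11/4)
P = -4/30973 (P = 1/(-7746 + 11/4) = 1/(-30973/4) = -4/30973 ≈ -0.00012914)
a = -2 (a = 0 - 2 = -2)
a*P = -2*(-4/30973) = 8/30973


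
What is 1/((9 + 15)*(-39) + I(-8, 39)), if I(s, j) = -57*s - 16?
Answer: -1/496 ≈ -0.0020161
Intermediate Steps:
I(s, j) = -16 - 57*s
1/((9 + 15)*(-39) + I(-8, 39)) = 1/((9 + 15)*(-39) + (-16 - 57*(-8))) = 1/(24*(-39) + (-16 + 456)) = 1/(-936 + 440) = 1/(-496) = -1/496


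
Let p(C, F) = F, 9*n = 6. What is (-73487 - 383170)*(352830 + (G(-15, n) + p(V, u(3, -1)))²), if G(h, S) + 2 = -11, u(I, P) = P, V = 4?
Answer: -161211794082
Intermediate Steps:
n = ⅔ (n = (⅑)*6 = ⅔ ≈ 0.66667)
G(h, S) = -13 (G(h, S) = -2 - 11 = -13)
(-73487 - 383170)*(352830 + (G(-15, n) + p(V, u(3, -1)))²) = (-73487 - 383170)*(352830 + (-13 - 1)²) = -456657*(352830 + (-14)²) = -456657*(352830 + 196) = -456657*353026 = -161211794082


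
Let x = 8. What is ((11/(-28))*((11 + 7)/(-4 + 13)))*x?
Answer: -44/7 ≈ -6.2857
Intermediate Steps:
((11/(-28))*((11 + 7)/(-4 + 13)))*x = ((11/(-28))*((11 + 7)/(-4 + 13)))*8 = ((11*(-1/28))*(18/9))*8 = -99/(14*9)*8 = -11/28*2*8 = -11/14*8 = -44/7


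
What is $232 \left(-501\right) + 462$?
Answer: $-115770$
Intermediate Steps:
$232 \left(-501\right) + 462 = -116232 + 462 = -115770$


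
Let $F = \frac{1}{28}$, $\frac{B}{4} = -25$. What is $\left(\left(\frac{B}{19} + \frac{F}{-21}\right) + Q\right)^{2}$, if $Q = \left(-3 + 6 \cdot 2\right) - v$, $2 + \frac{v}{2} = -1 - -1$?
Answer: $\frac{7467897889}{124813584} \approx 59.832$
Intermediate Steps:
$B = -100$ ($B = 4 \left(-25\right) = -100$)
$F = \frac{1}{28} \approx 0.035714$
$v = -4$ ($v = -4 + 2 \left(-1 - -1\right) = -4 + 2 \left(-1 + 1\right) = -4 + 2 \cdot 0 = -4 + 0 = -4$)
$Q = 13$ ($Q = \left(-3 + 6 \cdot 2\right) - -4 = \left(-3 + 12\right) + 4 = 9 + 4 = 13$)
$\left(\left(\frac{B}{19} + \frac{F}{-21}\right) + Q\right)^{2} = \left(\left(- \frac{100}{19} + \frac{1}{28 \left(-21\right)}\right) + 13\right)^{2} = \left(\left(\left(-100\right) \frac{1}{19} + \frac{1}{28} \left(- \frac{1}{21}\right)\right) + 13\right)^{2} = \left(\left(- \frac{100}{19} - \frac{1}{588}\right) + 13\right)^{2} = \left(- \frac{58819}{11172} + 13\right)^{2} = \left(\frac{86417}{11172}\right)^{2} = \frac{7467897889}{124813584}$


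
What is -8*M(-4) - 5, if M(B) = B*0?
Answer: -5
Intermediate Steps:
M(B) = 0
-8*M(-4) - 5 = -8*0 - 5 = 0 - 5 = -5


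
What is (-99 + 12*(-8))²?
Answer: 38025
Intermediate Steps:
(-99 + 12*(-8))² = (-99 - 96)² = (-195)² = 38025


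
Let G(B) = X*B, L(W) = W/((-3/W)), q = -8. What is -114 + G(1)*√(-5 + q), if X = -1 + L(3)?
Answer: -114 - 4*I*√13 ≈ -114.0 - 14.422*I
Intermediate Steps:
L(W) = -W²/3 (L(W) = W*(-W/3) = -W²/3)
X = -4 (X = -1 - ⅓*3² = -1 - ⅓*9 = -1 - 3 = -4)
G(B) = -4*B
-114 + G(1)*√(-5 + q) = -114 + (-4*1)*√(-5 - 8) = -114 - 4*I*√13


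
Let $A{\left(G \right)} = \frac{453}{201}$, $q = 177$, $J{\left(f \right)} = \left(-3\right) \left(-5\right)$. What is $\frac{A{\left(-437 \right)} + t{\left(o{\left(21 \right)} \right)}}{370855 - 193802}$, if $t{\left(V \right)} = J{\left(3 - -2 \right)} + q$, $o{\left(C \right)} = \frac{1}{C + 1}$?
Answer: $\frac{13015}{11862551} \approx 0.0010972$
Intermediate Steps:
$J{\left(f \right)} = 15$
$A{\left(G \right)} = \frac{151}{67}$ ($A{\left(G \right)} = 453 \cdot \frac{1}{201} = \frac{151}{67}$)
$o{\left(C \right)} = \frac{1}{1 + C}$
$t{\left(V \right)} = 192$ ($t{\left(V \right)} = 15 + 177 = 192$)
$\frac{A{\left(-437 \right)} + t{\left(o{\left(21 \right)} \right)}}{370855 - 193802} = \frac{\frac{151}{67} + 192}{370855 - 193802} = \frac{13015}{67 \cdot 177053} = \frac{13015}{67} \cdot \frac{1}{177053} = \frac{13015}{11862551}$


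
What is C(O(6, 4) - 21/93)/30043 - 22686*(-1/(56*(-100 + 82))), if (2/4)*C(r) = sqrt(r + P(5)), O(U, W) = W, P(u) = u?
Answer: -3781/168 + 8*sqrt(527)/931333 ≈ -22.506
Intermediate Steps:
C(r) = 2*sqrt(5 + r) (C(r) = 2*sqrt(r + 5) = 2*sqrt(5 + r))
C(O(6, 4) - 21/93)/30043 - 22686*(-1/(56*(-100 + 82))) = (2*sqrt(5 + (4 - 21/93)))/30043 - 22686*(-1/(56*(-100 + 82))) = (2*sqrt(5 + (4 - 21*1/93)))*(1/30043) - 22686/((-56*(-18))) = (2*sqrt(5 + (4 - 7/31)))*(1/30043) - 22686/1008 = (2*sqrt(5 + 117/31))*(1/30043) - 22686*1/1008 = (2*sqrt(272/31))*(1/30043) - 3781/168 = (2*(4*sqrt(527)/31))*(1/30043) - 3781/168 = (8*sqrt(527)/31)*(1/30043) - 3781/168 = 8*sqrt(527)/931333 - 3781/168 = -3781/168 + 8*sqrt(527)/931333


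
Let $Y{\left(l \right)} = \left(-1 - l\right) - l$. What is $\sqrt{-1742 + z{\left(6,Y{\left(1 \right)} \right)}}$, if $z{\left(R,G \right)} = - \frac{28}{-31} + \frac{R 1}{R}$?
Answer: $\frac{i \sqrt{1672233}}{31} \approx 41.714 i$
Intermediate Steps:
$Y{\left(l \right)} = -1 - 2 l$
$z{\left(R,G \right)} = \frac{59}{31}$ ($z{\left(R,G \right)} = \left(-28\right) \left(- \frac{1}{31}\right) + \frac{R}{R} = \frac{28}{31} + 1 = \frac{59}{31}$)
$\sqrt{-1742 + z{\left(6,Y{\left(1 \right)} \right)}} = \sqrt{-1742 + \frac{59}{31}} = \sqrt{- \frac{53943}{31}} = \frac{i \sqrt{1672233}}{31}$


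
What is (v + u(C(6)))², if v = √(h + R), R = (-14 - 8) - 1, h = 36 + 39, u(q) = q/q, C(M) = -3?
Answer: 53 + 4*√13 ≈ 67.422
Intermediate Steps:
u(q) = 1
h = 75
R = -23 (R = -22 - 1 = -23)
v = 2*√13 (v = √(75 - 23) = √52 = 2*√13 ≈ 7.2111)
(v + u(C(6)))² = (2*√13 + 1)² = (1 + 2*√13)²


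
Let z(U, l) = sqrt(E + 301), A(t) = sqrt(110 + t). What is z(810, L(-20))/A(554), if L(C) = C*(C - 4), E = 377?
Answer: sqrt(28137)/166 ≈ 1.0105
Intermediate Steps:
L(C) = C*(-4 + C)
z(U, l) = sqrt(678) (z(U, l) = sqrt(377 + 301) = sqrt(678))
z(810, L(-20))/A(554) = sqrt(678)/(sqrt(110 + 554)) = sqrt(678)/(sqrt(664)) = sqrt(678)/((2*sqrt(166))) = sqrt(678)*(sqrt(166)/332) = sqrt(28137)/166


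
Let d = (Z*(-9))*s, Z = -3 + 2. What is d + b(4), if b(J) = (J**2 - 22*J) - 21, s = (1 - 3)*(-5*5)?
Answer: 357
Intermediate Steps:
s = 50 (s = -2*(-25) = 50)
Z = -1
b(J) = -21 + J**2 - 22*J
d = 450 (d = -1*(-9)*50 = 9*50 = 450)
d + b(4) = 450 + (-21 + 4**2 - 22*4) = 450 + (-21 + 16 - 88) = 450 - 93 = 357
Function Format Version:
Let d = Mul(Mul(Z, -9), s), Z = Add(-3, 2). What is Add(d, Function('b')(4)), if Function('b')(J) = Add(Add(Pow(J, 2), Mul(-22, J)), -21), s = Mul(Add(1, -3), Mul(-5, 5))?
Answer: 357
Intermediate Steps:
s = 50 (s = Mul(-2, -25) = 50)
Z = -1
Function('b')(J) = Add(-21, Pow(J, 2), Mul(-22, J))
d = 450 (d = Mul(Mul(-1, -9), 50) = Mul(9, 50) = 450)
Add(d, Function('b')(4)) = Add(450, Add(-21, Pow(4, 2), Mul(-22, 4))) = Add(450, Add(-21, 16, -88)) = Add(450, -93) = 357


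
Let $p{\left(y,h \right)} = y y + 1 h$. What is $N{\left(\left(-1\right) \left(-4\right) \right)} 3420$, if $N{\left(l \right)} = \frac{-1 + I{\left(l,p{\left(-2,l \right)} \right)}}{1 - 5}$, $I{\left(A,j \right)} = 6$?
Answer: $-4275$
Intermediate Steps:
$p{\left(y,h \right)} = h + y^{2}$ ($p{\left(y,h \right)} = y^{2} + h = h + y^{2}$)
$N{\left(l \right)} = - \frac{5}{4}$ ($N{\left(l \right)} = \frac{-1 + 6}{1 - 5} = \frac{5}{-4} = 5 \left(- \frac{1}{4}\right) = - \frac{5}{4}$)
$N{\left(\left(-1\right) \left(-4\right) \right)} 3420 = \left(- \frac{5}{4}\right) 3420 = -4275$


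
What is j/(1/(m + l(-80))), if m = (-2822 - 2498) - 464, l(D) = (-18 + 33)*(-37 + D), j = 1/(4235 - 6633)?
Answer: 7539/2398 ≈ 3.1439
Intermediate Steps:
j = -1/2398 (j = 1/(-2398) = -1/2398 ≈ -0.00041701)
l(D) = -555 + 15*D (l(D) = 15*(-37 + D) = -555 + 15*D)
m = -5784 (m = -5320 - 464 = -5784)
j/(1/(m + l(-80))) = -(-6339/2398 - 600/1199) = -1/(2398*(1/(-5784 + (-555 - 1200)))) = -1/(2398*(1/(-5784 - 1755))) = -1/(2398*(1/(-7539))) = -1/(2398*(-1/7539)) = -1/2398*(-7539) = 7539/2398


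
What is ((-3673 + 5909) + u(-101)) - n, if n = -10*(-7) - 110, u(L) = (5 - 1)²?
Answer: 2292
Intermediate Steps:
u(L) = 16 (u(L) = 4² = 16)
n = -40 (n = 70 - 110 = -40)
((-3673 + 5909) + u(-101)) - n = ((-3673 + 5909) + 16) - 1*(-40) = (2236 + 16) + 40 = 2252 + 40 = 2292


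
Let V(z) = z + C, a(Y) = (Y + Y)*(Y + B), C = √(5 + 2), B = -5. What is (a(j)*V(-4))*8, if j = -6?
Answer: -4224 + 1056*√7 ≈ -1430.1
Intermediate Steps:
C = √7 ≈ 2.6458
a(Y) = 2*Y*(-5 + Y) (a(Y) = (Y + Y)*(Y - 5) = (2*Y)*(-5 + Y) = 2*Y*(-5 + Y))
V(z) = z + √7
(a(j)*V(-4))*8 = ((2*(-6)*(-5 - 6))*(-4 + √7))*8 = ((2*(-6)*(-11))*(-4 + √7))*8 = (132*(-4 + √7))*8 = (-528 + 132*√7)*8 = -4224 + 1056*√7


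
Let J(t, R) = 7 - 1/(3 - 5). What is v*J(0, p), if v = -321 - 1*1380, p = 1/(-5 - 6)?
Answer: -25515/2 ≈ -12758.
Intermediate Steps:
p = -1/11 (p = 1/(-11) = -1/11 ≈ -0.090909)
J(t, R) = 15/2 (J(t, R) = 7 - 1/(-2) = 7 - 1*(-½) = 7 + ½ = 15/2)
v = -1701 (v = -321 - 1380 = -1701)
v*J(0, p) = -1701*15/2 = -25515/2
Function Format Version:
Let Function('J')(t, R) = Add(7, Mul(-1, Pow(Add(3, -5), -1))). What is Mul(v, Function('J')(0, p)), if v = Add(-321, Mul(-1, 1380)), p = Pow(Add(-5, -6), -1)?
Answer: Rational(-25515, 2) ≈ -12758.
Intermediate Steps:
p = Rational(-1, 11) (p = Pow(-11, -1) = Rational(-1, 11) ≈ -0.090909)
Function('J')(t, R) = Rational(15, 2) (Function('J')(t, R) = Add(7, Mul(-1, Pow(-2, -1))) = Add(7, Mul(-1, Rational(-1, 2))) = Add(7, Rational(1, 2)) = Rational(15, 2))
v = -1701 (v = Add(-321, -1380) = -1701)
Mul(v, Function('J')(0, p)) = Mul(-1701, Rational(15, 2)) = Rational(-25515, 2)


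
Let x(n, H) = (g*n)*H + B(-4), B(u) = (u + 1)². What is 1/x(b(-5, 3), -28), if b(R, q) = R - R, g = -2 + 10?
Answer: ⅑ ≈ 0.11111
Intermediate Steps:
B(u) = (1 + u)²
g = 8
b(R, q) = 0
x(n, H) = 9 + 8*H*n (x(n, H) = (8*n)*H + (1 - 4)² = 8*H*n + (-3)² = 8*H*n + 9 = 9 + 8*H*n)
1/x(b(-5, 3), -28) = 1/(9 + 8*(-28)*0) = 1/(9 + 0) = 1/9 = ⅑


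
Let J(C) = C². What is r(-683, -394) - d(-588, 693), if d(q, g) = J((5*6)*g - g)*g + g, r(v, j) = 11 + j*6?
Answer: -279895363483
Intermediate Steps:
r(v, j) = 11 + 6*j
d(q, g) = g + 841*g³ (d(q, g) = ((5*6)*g - g)²*g + g = (30*g - g)²*g + g = (29*g)²*g + g = (841*g²)*g + g = 841*g³ + g = g + 841*g³)
r(-683, -394) - d(-588, 693) = (11 + 6*(-394)) - (693 + 841*693³) = (11 - 2364) - (693 + 841*332812557) = -2353 - (693 + 279895360437) = -2353 - 1*279895361130 = -2353 - 279895361130 = -279895363483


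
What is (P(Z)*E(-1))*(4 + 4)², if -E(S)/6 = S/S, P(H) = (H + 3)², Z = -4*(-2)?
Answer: -46464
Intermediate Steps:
Z = 8
P(H) = (3 + H)²
E(S) = -6 (E(S) = -6*S/S = -6*1 = -6)
(P(Z)*E(-1))*(4 + 4)² = ((3 + 8)²*(-6))*(4 + 4)² = (11²*(-6))*8² = (121*(-6))*64 = -726*64 = -46464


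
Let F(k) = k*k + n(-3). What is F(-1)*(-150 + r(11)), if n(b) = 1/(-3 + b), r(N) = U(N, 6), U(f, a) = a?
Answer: -120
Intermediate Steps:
r(N) = 6
F(k) = -⅙ + k² (F(k) = k*k + 1/(-3 - 3) = k² + 1/(-6) = k² - ⅙ = -⅙ + k²)
F(-1)*(-150 + r(11)) = (-⅙ + (-1)²)*(-150 + 6) = (-⅙ + 1)*(-144) = (⅚)*(-144) = -120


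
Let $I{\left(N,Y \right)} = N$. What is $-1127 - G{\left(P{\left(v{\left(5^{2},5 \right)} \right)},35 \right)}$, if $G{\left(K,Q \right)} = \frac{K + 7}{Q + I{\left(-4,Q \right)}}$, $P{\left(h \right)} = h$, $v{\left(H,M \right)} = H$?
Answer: $- \frac{34969}{31} \approx -1128.0$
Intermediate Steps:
$G{\left(K,Q \right)} = \frac{7 + K}{-4 + Q}$ ($G{\left(K,Q \right)} = \frac{K + 7}{Q - 4} = \frac{7 + K}{-4 + Q}$)
$-1127 - G{\left(P{\left(v{\left(5^{2},5 \right)} \right)},35 \right)} = -1127 - \frac{7 + 5^{2}}{-4 + 35} = -1127 - \frac{7 + 25}{31} = -1127 - \frac{1}{31} \cdot 32 = -1127 - \frac{32}{31} = - \frac{34969}{31}$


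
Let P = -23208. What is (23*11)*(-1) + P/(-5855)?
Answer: -1458107/5855 ≈ -249.04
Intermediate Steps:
(23*11)*(-1) + P/(-5855) = (23*11)*(-1) - 23208/(-5855) = 253*(-1) - 23208*(-1/5855) = -253 + 23208/5855 = -1458107/5855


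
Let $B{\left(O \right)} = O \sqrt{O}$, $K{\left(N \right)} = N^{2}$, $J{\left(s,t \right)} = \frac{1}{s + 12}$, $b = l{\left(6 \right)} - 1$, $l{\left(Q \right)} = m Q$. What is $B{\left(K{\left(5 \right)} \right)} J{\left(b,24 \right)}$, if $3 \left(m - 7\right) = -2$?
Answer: $\frac{125}{49} \approx 2.551$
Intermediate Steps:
$m = \frac{19}{3}$ ($m = 7 + \frac{1}{3} \left(-2\right) = 7 - \frac{2}{3} = \frac{19}{3} \approx 6.3333$)
$l{\left(Q \right)} = \frac{19 Q}{3}$
$b = 37$ ($b = \frac{19}{3} \cdot 6 - 1 = 38 - 1 = 37$)
$J{\left(s,t \right)} = \frac{1}{12 + s}$
$B{\left(O \right)} = O^{\frac{3}{2}}$
$B{\left(K{\left(5 \right)} \right)} J{\left(b,24 \right)} = \frac{\left(5^{2}\right)^{\frac{3}{2}}}{12 + 37} = \frac{25^{\frac{3}{2}}}{49} = 125 \cdot \frac{1}{49} = \frac{125}{49}$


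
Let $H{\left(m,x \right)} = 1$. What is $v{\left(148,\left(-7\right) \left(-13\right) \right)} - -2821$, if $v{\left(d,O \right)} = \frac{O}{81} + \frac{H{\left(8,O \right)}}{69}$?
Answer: $\frac{5257643}{1863} \approx 2822.1$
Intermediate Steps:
$v{\left(d,O \right)} = \frac{1}{69} + \frac{O}{81}$ ($v{\left(d,O \right)} = \frac{O}{81} + 1 \cdot \frac{1}{69} = O \frac{1}{81} + 1 \cdot \frac{1}{69} = \frac{O}{81} + \frac{1}{69} = \frac{1}{69} + \frac{O}{81}$)
$v{\left(148,\left(-7\right) \left(-13\right) \right)} - -2821 = \left(\frac{1}{69} + \frac{\left(-7\right) \left(-13\right)}{81}\right) - -2821 = \left(\frac{1}{69} + \frac{1}{81} \cdot 91\right) + 2821 = \left(\frac{1}{69} + \frac{91}{81}\right) + 2821 = \frac{2120}{1863} + 2821 = \frac{5257643}{1863}$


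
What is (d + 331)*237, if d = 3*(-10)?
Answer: 71337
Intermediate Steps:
d = -30
(d + 331)*237 = (-30 + 331)*237 = 301*237 = 71337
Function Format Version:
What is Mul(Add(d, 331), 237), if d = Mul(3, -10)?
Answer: 71337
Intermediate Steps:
d = -30
Mul(Add(d, 331), 237) = Mul(Add(-30, 331), 237) = Mul(301, 237) = 71337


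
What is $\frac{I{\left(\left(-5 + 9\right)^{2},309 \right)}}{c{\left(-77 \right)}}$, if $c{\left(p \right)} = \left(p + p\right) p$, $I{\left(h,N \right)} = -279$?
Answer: $- \frac{279}{11858} \approx -0.023528$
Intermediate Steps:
$c{\left(p \right)} = 2 p^{2}$ ($c{\left(p \right)} = 2 p p = 2 p^{2}$)
$\frac{I{\left(\left(-5 + 9\right)^{2},309 \right)}}{c{\left(-77 \right)}} = - \frac{279}{2 \left(-77\right)^{2}} = - \frac{279}{2 \cdot 5929} = - \frac{279}{11858}$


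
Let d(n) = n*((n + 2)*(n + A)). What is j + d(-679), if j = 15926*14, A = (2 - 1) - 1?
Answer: -311901793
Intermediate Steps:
A = 0 (A = 1 - 1 = 0)
j = 222964
d(n) = n**2*(2 + n) (d(n) = n*((n + 2)*(n + 0)) = n*((2 + n)*n) = n*(n*(2 + n)) = n**2*(2 + n))
j + d(-679) = 222964 + (-679)**2*(2 - 679) = 222964 + 461041*(-677) = 222964 - 312124757 = -311901793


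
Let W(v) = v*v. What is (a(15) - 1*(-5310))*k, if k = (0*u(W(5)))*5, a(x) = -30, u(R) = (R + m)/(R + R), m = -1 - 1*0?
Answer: 0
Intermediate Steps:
m = -1 (m = -1 + 0 = -1)
W(v) = v**2
u(R) = (-1 + R)/(2*R) (u(R) = (R - 1)/(R + R) = (-1 + R)/((2*R)) = (-1 + R)*(1/(2*R)) = (-1 + R)/(2*R))
k = 0 (k = (0*((-1 + 5**2)/(2*(5**2))))*5 = (0*((1/2)*(-1 + 25)/25))*5 = (0*((1/2)*(1/25)*24))*5 = (0*(12/25))*5 = 0*5 = 0)
(a(15) - 1*(-5310))*k = (-30 - 1*(-5310))*0 = (-30 + 5310)*0 = 5280*0 = 0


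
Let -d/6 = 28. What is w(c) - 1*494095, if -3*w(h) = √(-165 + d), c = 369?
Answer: -494095 - I*√37 ≈ -4.941e+5 - 6.0828*I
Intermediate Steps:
d = -168 (d = -6*28 = -168)
w(h) = -I*√37 (w(h) = -√(-165 - 168)/3 = -I*√37)
w(c) - 1*494095 = -I*√37 - 1*494095 = -I*√37 - 494095 = -494095 - I*√37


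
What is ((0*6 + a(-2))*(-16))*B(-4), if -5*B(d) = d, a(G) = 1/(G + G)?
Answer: 16/5 ≈ 3.2000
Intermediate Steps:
a(G) = 1/(2*G)
B(d) = -d/5
((0*6 + a(-2))*(-16))*B(-4) = ((0*6 + (½)/(-2))*(-16))*(-⅕*(-4)) = ((0 + (½)*(-½))*(-16))*(⅘) = ((0 - ¼)*(-16))*(⅘) = -¼*(-16)*(⅘) = 4*(⅘) = 16/5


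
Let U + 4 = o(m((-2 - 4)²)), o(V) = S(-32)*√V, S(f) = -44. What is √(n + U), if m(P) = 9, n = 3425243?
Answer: 67*√763 ≈ 1850.7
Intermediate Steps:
o(V) = -44*√V
U = -136 (U = -4 - 44*√9 = -4 - 44*3 = -4 - 132 = -136)
√(n + U) = √(3425243 - 136) = √3425107 = 67*√763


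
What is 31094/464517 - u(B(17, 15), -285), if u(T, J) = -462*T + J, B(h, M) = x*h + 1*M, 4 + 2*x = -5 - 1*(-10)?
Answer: 5175679508/464517 ≈ 11142.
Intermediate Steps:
x = ½ (x = -2 + (-5 - 1*(-10))/2 = -2 + (-5 + 10)/2 = -2 + (½)*5 = -2 + 5/2 = ½ ≈ 0.50000)
B(h, M) = M + h/2 (B(h, M) = h/2 + 1*M = h/2 + M = M + h/2)
u(T, J) = J - 462*T
31094/464517 - u(B(17, 15), -285) = 31094/464517 - (-285 - 462*(15 + (½)*17)) = 31094*(1/464517) - (-285 - 462*(15 + 17/2)) = 31094/464517 - (-285 - 462*47/2) = 31094/464517 - (-285 - 10857) = 31094/464517 - 1*(-11142) = 31094/464517 + 11142 = 5175679508/464517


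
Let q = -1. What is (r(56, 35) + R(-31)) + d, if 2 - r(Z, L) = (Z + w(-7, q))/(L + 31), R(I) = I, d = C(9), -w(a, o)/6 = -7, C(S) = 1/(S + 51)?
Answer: -6703/220 ≈ -30.468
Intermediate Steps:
C(S) = 1/(51 + S)
w(a, o) = 42 (w(a, o) = -6*(-7) = 42)
d = 1/60 (d = 1/(51 + 9) = 1/60 ≈ 0.016667)
r(Z, L) = 2 - (42 + Z)/(31 + L) (r(Z, L) = 2 - (Z + 42)/(L + 31) = 2 - (42 + Z)/(31 + L))
(r(56, 35) + R(-31)) + d = ((20 - 1*56 + 2*35)/(31 + 35) - 31) + 1/60 = ((20 - 56 + 70)/66 - 31) + 1/60 = ((1/66)*34 - 31) + 1/60 = (17/33 - 31) + 1/60 = -1006/33 + 1/60 = -6703/220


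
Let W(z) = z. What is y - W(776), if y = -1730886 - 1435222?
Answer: -3166884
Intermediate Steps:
y = -3166108
y - W(776) = -3166108 - 1*776 = -3166108 - 776 = -3166884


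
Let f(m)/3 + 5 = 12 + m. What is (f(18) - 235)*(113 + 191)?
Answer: -48640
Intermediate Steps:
f(m) = 21 + 3*m (f(m) = -15 + 3*(12 + m) = -15 + (36 + 3*m) = 21 + 3*m)
(f(18) - 235)*(113 + 191) = ((21 + 3*18) - 235)*(113 + 191) = ((21 + 54) - 235)*304 = (75 - 235)*304 = -160*304 = -48640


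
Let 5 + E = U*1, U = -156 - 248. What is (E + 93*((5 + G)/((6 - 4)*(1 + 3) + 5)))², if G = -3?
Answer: 26327161/169 ≈ 1.5578e+5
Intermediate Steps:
U = -404
E = -409 (E = -5 - 404*1 = -5 - 404 = -409)
(E + 93*((5 + G)/((6 - 4)*(1 + 3) + 5)))² = (-409 + 93*((5 - 3)/((6 - 4)*(1 + 3) + 5)))² = (-409 + 93*(2/(2*4 + 5)))² = (-409 + 93*(2/(8 + 5)))² = (-409 + 93*(2/13))² = (-409 + 186/13)² = (-5131/13)² = 26327161/169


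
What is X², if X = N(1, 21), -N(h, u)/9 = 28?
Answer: 63504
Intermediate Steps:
N(h, u) = -252 (N(h, u) = -9*28 = -252)
X = -252
X² = (-252)² = 63504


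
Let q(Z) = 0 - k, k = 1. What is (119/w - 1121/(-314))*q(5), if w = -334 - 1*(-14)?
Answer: -160677/50240 ≈ -3.1982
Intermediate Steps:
q(Z) = -1 (q(Z) = 0 - 1*1 = 0 - 1 = -1)
w = -320 (w = -334 + 14 = -320)
(119/w - 1121/(-314))*q(5) = (119/(-320) - 1121/(-314))*(-1) = (119*(-1/320) - 1121*(-1/314))*(-1) = (-119/320 + 1121/314)*(-1) = (160677/50240)*(-1) = -160677/50240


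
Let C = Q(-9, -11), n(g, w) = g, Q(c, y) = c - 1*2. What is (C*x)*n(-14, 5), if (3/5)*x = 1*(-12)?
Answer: -3080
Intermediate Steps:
Q(c, y) = -2 + c (Q(c, y) = c - 2 = -2 + c)
C = -11 (C = -2 - 9 = -11)
x = -20 (x = 5*(1*(-12))/3 = (5/3)*(-12) = -20)
(C*x)*n(-14, 5) = -11*(-20)*(-14) = 220*(-14) = -3080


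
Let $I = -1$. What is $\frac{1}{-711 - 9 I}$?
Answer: $- \frac{1}{702} \approx -0.0014245$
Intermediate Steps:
$\frac{1}{-711 - 9 I} = \frac{1}{-711 - -9} = \frac{1}{-711 + 9} = \frac{1}{-702} = - \frac{1}{702}$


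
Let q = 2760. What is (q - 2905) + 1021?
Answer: 876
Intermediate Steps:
(q - 2905) + 1021 = (2760 - 2905) + 1021 = -145 + 1021 = 876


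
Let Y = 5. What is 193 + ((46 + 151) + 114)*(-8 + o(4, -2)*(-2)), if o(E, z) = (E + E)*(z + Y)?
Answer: -17223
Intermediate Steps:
o(E, z) = 2*E*(5 + z) (o(E, z) = (E + E)*(z + 5) = (2*E)*(5 + z) = 2*E*(5 + z))
193 + ((46 + 151) + 114)*(-8 + o(4, -2)*(-2)) = 193 + ((46 + 151) + 114)*(-8 + (2*4*(5 - 2))*(-2)) = 193 + (197 + 114)*(-8 + (2*4*3)*(-2)) = 193 + 311*(-8 + 24*(-2)) = 193 + 311*(-8 - 48) = 193 + 311*(-56) = 193 - 17416 = -17223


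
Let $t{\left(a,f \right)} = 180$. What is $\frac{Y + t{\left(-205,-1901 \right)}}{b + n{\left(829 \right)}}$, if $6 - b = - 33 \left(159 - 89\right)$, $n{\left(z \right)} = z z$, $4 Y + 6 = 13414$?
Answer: $\frac{3532}{689557} \approx 0.0051221$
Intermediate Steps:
$Y = 3352$ ($Y = - \frac{3}{2} + \frac{1}{4} \cdot 13414 = - \frac{3}{2} + \frac{6707}{2} = 3352$)
$n{\left(z \right)} = z^{2}$
$b = 2316$ ($b = 6 - - 33 \left(159 - 89\right) = 6 - \left(-33\right) 70 = 6 - -2310 = 6 + 2310 = 2316$)
$\frac{Y + t{\left(-205,-1901 \right)}}{b + n{\left(829 \right)}} = \frac{3352 + 180}{2316 + 829^{2}} = \frac{3532}{2316 + 687241} = \frac{3532}{689557}$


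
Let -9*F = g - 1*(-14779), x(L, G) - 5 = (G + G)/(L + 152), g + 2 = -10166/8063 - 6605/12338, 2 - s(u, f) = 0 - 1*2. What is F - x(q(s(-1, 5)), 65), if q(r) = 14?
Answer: -40809280052975/24770842206 ≈ -1647.5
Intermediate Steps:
s(u, f) = 4 (s(u, f) = 2 - (0 - 1*2) = 2 - (0 - 2) = 2 - 1*(-2) = 2 + 2 = 4)
g = -377646811/99481294 (g = -2 + (-10166/8063 - 6605/12338) = -2 - 178684223/99481294 = -377646811/99481294 ≈ -3.7962)
x(L, G) = 5 + 2*G/(152 + L) (x(L, G) = 5 + (G + G)/(L + 152) = 5 + (2*G)/(152 + L) = 5 + 2*G/(152 + L))
F = -489952132405/298443882 (F = -(-377646811/99481294 - 1*(-14779))/9 = -(-377646811/99481294 + 14779)/9 = -⅑*1469856397215/99481294 = -489952132405/298443882 ≈ -1641.7)
F - x(q(s(-1, 5)), 65) = -489952132405/298443882 - (760 + 2*65 + 5*14)/(152 + 14) = -489952132405/298443882 - (760 + 130 + 70)/166 = -489952132405/298443882 - 960/166 = -489952132405/298443882 - 1*480/83 = -489952132405/298443882 - 480/83 = -40809280052975/24770842206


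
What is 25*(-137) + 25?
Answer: -3400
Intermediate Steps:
25*(-137) + 25 = -3425 + 25 = -3400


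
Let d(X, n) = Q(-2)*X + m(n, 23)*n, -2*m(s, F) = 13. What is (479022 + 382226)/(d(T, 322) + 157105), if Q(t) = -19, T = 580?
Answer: 107656/17999 ≈ 5.9812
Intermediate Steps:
m(s, F) = -13/2 (m(s, F) = -1/2*13 = -13/2)
d(X, n) = -19*X - 13*n/2
(479022 + 382226)/(d(T, 322) + 157105) = (479022 + 382226)/((-19*580 - 13/2*322) + 157105) = 861248/((-11020 - 2093) + 157105) = 861248/(-13113 + 157105) = 861248/143992 = 861248*(1/143992) = 107656/17999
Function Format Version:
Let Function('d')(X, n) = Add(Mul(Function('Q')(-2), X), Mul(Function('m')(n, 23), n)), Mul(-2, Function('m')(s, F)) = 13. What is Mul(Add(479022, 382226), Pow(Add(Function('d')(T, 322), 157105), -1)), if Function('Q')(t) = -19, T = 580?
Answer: Rational(107656, 17999) ≈ 5.9812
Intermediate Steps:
Function('m')(s, F) = Rational(-13, 2) (Function('m')(s, F) = Mul(Rational(-1, 2), 13) = Rational(-13, 2))
Function('d')(X, n) = Add(Mul(-19, X), Mul(Rational(-13, 2), n))
Mul(Add(479022, 382226), Pow(Add(Function('d')(T, 322), 157105), -1)) = Mul(Add(479022, 382226), Pow(Add(Add(Mul(-19, 580), Mul(Rational(-13, 2), 322)), 157105), -1)) = Mul(861248, Pow(Add(Add(-11020, -2093), 157105), -1)) = Mul(861248, Pow(Add(-13113, 157105), -1)) = Mul(861248, Pow(143992, -1)) = Mul(861248, Rational(1, 143992)) = Rational(107656, 17999)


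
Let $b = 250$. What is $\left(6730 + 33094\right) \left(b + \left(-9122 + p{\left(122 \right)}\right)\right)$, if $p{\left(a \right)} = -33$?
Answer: $-354632720$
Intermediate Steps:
$\left(6730 + 33094\right) \left(b + \left(-9122 + p{\left(122 \right)}\right)\right) = \left(6730 + 33094\right) \left(250 - 9155\right) = 39824 \left(250 - 9155\right) = 39824 \left(-8905\right) = -354632720$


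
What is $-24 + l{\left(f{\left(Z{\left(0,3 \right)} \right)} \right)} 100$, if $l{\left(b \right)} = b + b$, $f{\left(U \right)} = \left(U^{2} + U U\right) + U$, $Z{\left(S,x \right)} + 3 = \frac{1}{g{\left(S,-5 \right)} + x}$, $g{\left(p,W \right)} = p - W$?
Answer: $\frac{10829}{4} \approx 2707.3$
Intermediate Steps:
$Z{\left(S,x \right)} = -3 + \frac{1}{5 + S + x}$ ($Z{\left(S,x \right)} = -3 + \frac{1}{\left(S - -5\right) + x} = -3 + \frac{1}{\left(S + 5\right) + x} = -3 + \frac{1}{\left(5 + S\right) + x} = -3 + \frac{1}{5 + S + x}$)
$f{\left(U \right)} = U + 2 U^{2}$ ($f{\left(U \right)} = \left(U^{2} + U^{2}\right) + U = 2 U^{2} + U = U + 2 U^{2}$)
$l{\left(b \right)} = 2 b$
$-24 + l{\left(f{\left(Z{\left(0,3 \right)} \right)} \right)} 100 = -24 + 2 \frac{-14 - 0 - 9}{5 + 0 + 3} \left(1 + 2 \frac{-14 - 0 - 9}{5 + 0 + 3}\right) 100 = -24 + 2 \frac{-14 + 0 - 9}{8} \left(1 + 2 \frac{-14 + 0 - 9}{8}\right) 100 = -24 + 2 \cdot \frac{1}{8} \left(-23\right) \left(1 + 2 \cdot \frac{1}{8} \left(-23\right)\right) 100 = -24 + 2 \left(- \frac{23 \left(1 + 2 \left(- \frac{23}{8}\right)\right)}{8}\right) 100 = -24 + 2 \left(- \frac{23 \left(1 - \frac{23}{4}\right)}{8}\right) 100 = -24 + 2 \left(\left(- \frac{23}{8}\right) \left(- \frac{19}{4}\right)\right) 100 = -24 + 2 \cdot \frac{437}{32} \cdot 100 = -24 + \frac{437}{16} \cdot 100 = -24 + \frac{10925}{4} = \frac{10829}{4}$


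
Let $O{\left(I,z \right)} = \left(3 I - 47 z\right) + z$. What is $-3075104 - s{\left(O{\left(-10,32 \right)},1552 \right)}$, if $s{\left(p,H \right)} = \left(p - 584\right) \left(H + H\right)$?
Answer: $3399840$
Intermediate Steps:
$O{\left(I,z \right)} = - 46 z + 3 I$ ($O{\left(I,z \right)} = \left(- 47 z + 3 I\right) + z = - 46 z + 3 I$)
$s{\left(p,H \right)} = 2 H \left(-584 + p\right)$ ($s{\left(p,H \right)} = \left(-584 + p\right) 2 H = 2 H \left(-584 + p\right)$)
$-3075104 - s{\left(O{\left(-10,32 \right)},1552 \right)} = -3075104 - 2 \cdot 1552 \left(-584 + \left(\left(-46\right) 32 + 3 \left(-10\right)\right)\right) = -3075104 - 2 \cdot 1552 \left(-584 - 1502\right) = -3075104 - 2 \cdot 1552 \left(-2086\right) = -3075104 - -6474944 = -3075104 + 6474944 = 3399840$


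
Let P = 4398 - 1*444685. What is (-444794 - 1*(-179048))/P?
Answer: 265746/440287 ≈ 0.60357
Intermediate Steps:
P = -440287 (P = 4398 - 444685 = -440287)
(-444794 - 1*(-179048))/P = (-444794 - 1*(-179048))/(-440287) = (-444794 + 179048)*(-1/440287) = -265746*(-1/440287) = 265746/440287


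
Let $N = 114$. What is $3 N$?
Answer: $342$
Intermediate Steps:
$3 N = 3 \cdot 114 = 342$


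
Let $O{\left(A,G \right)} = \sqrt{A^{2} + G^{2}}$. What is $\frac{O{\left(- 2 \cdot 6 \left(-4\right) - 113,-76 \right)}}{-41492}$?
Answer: $- \frac{\sqrt{10001}}{41492} \approx -0.0024102$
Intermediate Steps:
$\frac{O{\left(- 2 \cdot 6 \left(-4\right) - 113,-76 \right)}}{-41492} = \frac{\sqrt{\left(- 2 \cdot 6 \left(-4\right) - 113\right)^{2} + \left(-76\right)^{2}}}{-41492} = \sqrt{\left(\left(-2\right) \left(-24\right) - 113\right)^{2} + 5776} \left(- \frac{1}{41492}\right) = \sqrt{\left(48 - 113\right)^{2} + 5776} \left(- \frac{1}{41492}\right) = \sqrt{\left(-65\right)^{2} + 5776} \left(- \frac{1}{41492}\right) = \sqrt{4225 + 5776} \left(- \frac{1}{41492}\right) = \sqrt{10001} \left(- \frac{1}{41492}\right) = - \frac{\sqrt{10001}}{41492}$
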